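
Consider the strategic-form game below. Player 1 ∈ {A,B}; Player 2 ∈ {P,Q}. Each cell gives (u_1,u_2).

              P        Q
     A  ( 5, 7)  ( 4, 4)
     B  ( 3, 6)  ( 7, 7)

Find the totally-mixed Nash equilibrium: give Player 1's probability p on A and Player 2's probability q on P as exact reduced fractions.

P1 indiff ⇒ q·5+(1-q)·4 = q·3+(1-q)·7 ⇒ q(2) = (1-q)(3) ⇒ q = 3/5
P2 indiff ⇒ p·7+(1-p)·6 = p·4+(1-p)·7 ⇒ p(3) = (1-p)(1) ⇒ p = 1/4

P1 mixes 1/4 on A; P2 mixes 3/5 on P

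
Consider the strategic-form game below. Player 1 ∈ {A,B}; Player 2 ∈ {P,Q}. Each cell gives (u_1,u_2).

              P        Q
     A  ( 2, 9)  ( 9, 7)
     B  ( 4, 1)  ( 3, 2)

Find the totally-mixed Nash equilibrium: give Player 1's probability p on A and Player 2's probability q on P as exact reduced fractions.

(p,q) = (1/3, 3/4)

P1 indiff ⇒ q·2+(1-q)·9 = q·4+(1-q)·3 ⇒ q(-2) = (1-q)(-6) ⇒ q = 3/4
P2 indiff ⇒ p·9+(1-p)·1 = p·7+(1-p)·2 ⇒ p(2) = (1-p)(1) ⇒ p = 1/3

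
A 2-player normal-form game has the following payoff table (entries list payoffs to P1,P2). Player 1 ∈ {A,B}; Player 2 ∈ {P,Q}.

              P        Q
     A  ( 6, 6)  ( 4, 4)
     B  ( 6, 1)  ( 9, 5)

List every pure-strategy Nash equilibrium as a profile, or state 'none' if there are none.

(A,P): NE
(A,Q): not NE [P1→B gives 9>4; P2→P gives 6>4]
(B,P): not NE [P2→Q gives 5>1]
(B,Q): NE

NE set: (A,P), (B,Q)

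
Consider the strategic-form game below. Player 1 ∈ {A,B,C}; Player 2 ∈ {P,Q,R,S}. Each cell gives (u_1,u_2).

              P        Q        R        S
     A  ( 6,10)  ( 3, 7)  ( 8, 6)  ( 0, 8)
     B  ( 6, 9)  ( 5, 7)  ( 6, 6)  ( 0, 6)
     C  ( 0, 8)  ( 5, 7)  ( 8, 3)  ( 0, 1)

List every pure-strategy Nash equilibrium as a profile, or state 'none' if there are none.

Nash profiles: (A,P), (B,P)

(A,P): NE
(A,Q): not NE [P1→C gives 5>3; P2→P gives 10>7]
(A,R): not NE [P2→P gives 10>6]
(A,S): not NE [P2→P gives 10>8]
(B,P): NE
(B,Q): not NE [P2→P gives 9>7]
(B,R): not NE [P1→C gives 8>6; P2→P gives 9>6]
(B,S): not NE [P2→P gives 9>6]
(C,P): not NE [P1→B gives 6>0]
(C,Q): not NE [P2→P gives 8>7]
(C,R): not NE [P2→P gives 8>3]
(C,S): not NE [P2→P gives 8>1]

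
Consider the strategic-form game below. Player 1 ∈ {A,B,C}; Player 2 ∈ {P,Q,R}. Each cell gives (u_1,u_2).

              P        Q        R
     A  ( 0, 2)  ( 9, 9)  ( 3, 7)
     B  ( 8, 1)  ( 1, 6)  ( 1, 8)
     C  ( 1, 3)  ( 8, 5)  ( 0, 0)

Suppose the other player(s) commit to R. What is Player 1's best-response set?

argmax u_1 = {A}

u_1(A vs R) = 3
u_1(B vs R) = 1
u_1(C vs R) = 0
max payoff 3 at {A}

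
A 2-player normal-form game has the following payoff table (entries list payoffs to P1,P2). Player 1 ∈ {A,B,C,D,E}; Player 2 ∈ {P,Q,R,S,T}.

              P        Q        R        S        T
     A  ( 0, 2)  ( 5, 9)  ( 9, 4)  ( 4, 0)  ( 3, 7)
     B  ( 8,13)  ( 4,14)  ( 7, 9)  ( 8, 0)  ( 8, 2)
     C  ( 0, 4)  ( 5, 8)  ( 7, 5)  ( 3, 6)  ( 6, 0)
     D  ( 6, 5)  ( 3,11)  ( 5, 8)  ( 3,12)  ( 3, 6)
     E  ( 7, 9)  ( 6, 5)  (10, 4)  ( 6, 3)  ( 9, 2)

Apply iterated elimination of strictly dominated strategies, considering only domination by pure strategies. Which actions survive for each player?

Survivors P1:{B,E} P2:{P,Q}

P1 drop A (E beats it: P:7>0 Q:6>5 R:10>9 S:6>4 T:9>3)
P1 drop C (E beats it: P:7>0 Q:6>5 R:10>7 S:6>3 T:9>6)
P1 drop D (B beats it: P:8>6 Q:4>3 R:7>5 S:8>3 T:8>3)
P2 drop R (P beats it: B:13>9 E:9>4)
P2 drop S (P beats it: B:13>0 E:9>3)
P2 drop T (P beats it: B:13>2 E:9>2)
P1→{B,E} P2→{P,Q}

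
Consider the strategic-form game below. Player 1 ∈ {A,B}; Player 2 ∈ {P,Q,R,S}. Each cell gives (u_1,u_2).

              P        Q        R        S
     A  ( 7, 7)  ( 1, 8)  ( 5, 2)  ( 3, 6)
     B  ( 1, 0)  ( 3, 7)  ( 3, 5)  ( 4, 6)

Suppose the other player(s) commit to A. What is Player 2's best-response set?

u_2(P vs A) = 7
u_2(Q vs A) = 8
u_2(R vs A) = 2
u_2(S vs A) = 6
max payoff 8 at {Q}

P2 best: {Q}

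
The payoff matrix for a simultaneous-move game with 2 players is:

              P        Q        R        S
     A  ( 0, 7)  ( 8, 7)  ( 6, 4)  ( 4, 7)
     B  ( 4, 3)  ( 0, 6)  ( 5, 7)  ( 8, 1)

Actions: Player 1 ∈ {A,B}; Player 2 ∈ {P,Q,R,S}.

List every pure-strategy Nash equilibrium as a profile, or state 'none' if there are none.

(A,P): not NE [P1→B gives 4>0]
(A,Q): NE
(A,R): not NE [P2→S gives 7>4]
(A,S): not NE [P1→B gives 8>4]
(B,P): not NE [P2→R gives 7>3]
(B,Q): not NE [P1→A gives 8>0; P2→R gives 7>6]
(B,R): not NE [P1→A gives 6>5]
(B,S): not NE [P2→R gives 7>1]

Nash profiles: (A,Q)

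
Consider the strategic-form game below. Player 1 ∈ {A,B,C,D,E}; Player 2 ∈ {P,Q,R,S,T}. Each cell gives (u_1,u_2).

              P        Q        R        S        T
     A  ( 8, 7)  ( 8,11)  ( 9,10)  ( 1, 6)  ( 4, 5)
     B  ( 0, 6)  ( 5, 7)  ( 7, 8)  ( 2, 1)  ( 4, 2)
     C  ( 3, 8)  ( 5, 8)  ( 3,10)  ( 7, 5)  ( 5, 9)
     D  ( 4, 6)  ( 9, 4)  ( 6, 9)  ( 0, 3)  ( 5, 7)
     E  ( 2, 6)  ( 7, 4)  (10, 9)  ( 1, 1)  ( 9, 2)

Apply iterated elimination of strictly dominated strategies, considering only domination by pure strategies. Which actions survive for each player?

P2 drop P (R beats it: A:10>7 B:8>6 C:10>8 D:9>6 E:9>6)
P2 drop S (Q beats it: A:11>6 B:7>1 C:8>5 D:4>3 E:4>1)
P1 drop B (E beats it: Q:7>5 R:10>7 T:9>4)
P1 drop C (E beats it: Q:7>5 R:10>3 T:9>5)
P2 drop T (R beats it: A:10>5 D:9>7 E:9>2)
P1→{A,D,E} P2→{Q,R}

Survivors P1:{A,D,E} P2:{Q,R}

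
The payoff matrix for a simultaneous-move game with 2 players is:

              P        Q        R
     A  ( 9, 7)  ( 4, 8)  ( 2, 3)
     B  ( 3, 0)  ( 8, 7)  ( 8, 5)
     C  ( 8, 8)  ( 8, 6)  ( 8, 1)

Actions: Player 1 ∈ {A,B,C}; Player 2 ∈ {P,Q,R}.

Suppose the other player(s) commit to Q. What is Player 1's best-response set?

BR_1 = {B,C}

u_1(A vs Q) = 4
u_1(B vs Q) = 8
u_1(C vs Q) = 8
max payoff 8 at {B,C}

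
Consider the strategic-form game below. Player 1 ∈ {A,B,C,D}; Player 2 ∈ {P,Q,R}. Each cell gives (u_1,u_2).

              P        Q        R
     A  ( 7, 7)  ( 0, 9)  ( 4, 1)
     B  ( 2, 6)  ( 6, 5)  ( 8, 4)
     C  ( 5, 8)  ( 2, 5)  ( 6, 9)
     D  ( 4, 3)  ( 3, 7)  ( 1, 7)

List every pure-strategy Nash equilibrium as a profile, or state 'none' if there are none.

No pure NE.

(A,P): not NE [P2→Q gives 9>7]
(A,Q): not NE [P1→B gives 6>0]
(A,R): not NE [P1→B gives 8>4; P2→Q gives 9>1]
(B,P): not NE [P1→A gives 7>2]
(B,Q): not NE [P2→P gives 6>5]
(B,R): not NE [P2→P gives 6>4]
(C,P): not NE [P1→A gives 7>5; P2→R gives 9>8]
(C,Q): not NE [P1→B gives 6>2; P2→R gives 9>5]
(C,R): not NE [P1→B gives 8>6]
(D,P): not NE [P1→A gives 7>4; P2→R gives 7>3]
(D,Q): not NE [P1→B gives 6>3]
(D,R): not NE [P1→B gives 8>1]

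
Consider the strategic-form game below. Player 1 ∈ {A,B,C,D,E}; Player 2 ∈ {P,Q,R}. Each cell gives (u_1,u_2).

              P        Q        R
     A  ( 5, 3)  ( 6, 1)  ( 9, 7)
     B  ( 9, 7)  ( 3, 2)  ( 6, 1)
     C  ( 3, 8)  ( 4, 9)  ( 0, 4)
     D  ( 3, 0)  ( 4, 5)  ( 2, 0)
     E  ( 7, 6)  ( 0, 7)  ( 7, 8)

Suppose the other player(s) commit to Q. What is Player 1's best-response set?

BR_1 = {A}

u_1(A vs Q) = 6
u_1(B vs Q) = 3
u_1(C vs Q) = 4
u_1(D vs Q) = 4
u_1(E vs Q) = 0
max payoff 6 at {A}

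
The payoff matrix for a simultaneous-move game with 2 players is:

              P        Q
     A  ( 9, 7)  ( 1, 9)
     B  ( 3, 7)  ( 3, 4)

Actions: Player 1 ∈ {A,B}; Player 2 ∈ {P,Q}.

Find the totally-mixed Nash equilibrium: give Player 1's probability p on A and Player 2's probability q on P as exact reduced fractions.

P1 mixes 3/5 on A; P2 mixes 1/4 on P

P1 indiff ⇒ q·9+(1-q)·1 = q·3+(1-q)·3 ⇒ q(6) = (1-q)(2) ⇒ q = 1/4
P2 indiff ⇒ p·7+(1-p)·7 = p·9+(1-p)·4 ⇒ p(-2) = (1-p)(-3) ⇒ p = 3/5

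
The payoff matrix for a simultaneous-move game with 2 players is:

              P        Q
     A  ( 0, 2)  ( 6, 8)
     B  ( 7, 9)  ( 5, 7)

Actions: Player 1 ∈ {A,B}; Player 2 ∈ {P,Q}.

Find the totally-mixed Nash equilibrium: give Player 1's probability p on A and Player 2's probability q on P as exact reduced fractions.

P1 indiff ⇒ q·0+(1-q)·6 = q·7+(1-q)·5 ⇒ q(-7) = (1-q)(-1) ⇒ q = 1/8
P2 indiff ⇒ p·2+(1-p)·9 = p·8+(1-p)·7 ⇒ p(-6) = (1-p)(-2) ⇒ p = 1/4

p=1/4, q=1/8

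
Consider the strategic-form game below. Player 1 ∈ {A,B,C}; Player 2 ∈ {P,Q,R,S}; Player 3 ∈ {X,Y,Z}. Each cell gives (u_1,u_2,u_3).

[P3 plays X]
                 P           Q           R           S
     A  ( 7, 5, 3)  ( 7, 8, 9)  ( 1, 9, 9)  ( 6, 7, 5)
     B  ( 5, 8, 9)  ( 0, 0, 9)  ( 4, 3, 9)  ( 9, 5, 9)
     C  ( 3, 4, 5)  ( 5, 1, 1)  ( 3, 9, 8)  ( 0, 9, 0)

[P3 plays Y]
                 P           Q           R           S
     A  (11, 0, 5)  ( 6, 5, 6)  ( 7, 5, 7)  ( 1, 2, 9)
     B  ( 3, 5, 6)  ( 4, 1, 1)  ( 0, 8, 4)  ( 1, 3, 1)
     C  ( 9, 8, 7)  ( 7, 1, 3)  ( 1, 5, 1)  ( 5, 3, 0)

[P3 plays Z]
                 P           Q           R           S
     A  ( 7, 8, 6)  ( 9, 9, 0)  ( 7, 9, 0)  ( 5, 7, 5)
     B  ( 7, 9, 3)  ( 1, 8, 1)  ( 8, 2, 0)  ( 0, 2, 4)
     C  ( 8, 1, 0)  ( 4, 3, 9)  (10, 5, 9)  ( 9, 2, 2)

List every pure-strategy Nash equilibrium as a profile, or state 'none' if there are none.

PSNE = {(C,R,Z)}

(A,P,X): not NE [P2→R gives 9>5; P3→Z gives 6>3]
(A,P,Y): not NE [P2→R gives 5>0; P3→Z gives 6>5]
(A,P,Z): not NE [P1→C gives 8>7; P2→R gives 9>8]
(A,Q,X): not NE [P2→R gives 9>8]
(A,Q,Y): not NE [P1→C gives 7>6; P3→X gives 9>6]
(A,Q,Z): not NE [P3→X gives 9>0]
(A,R,X): not NE [P1→B gives 4>1]
(A,R,Y): not NE [P3→X gives 9>7]
(A,R,Z): not NE [P1→C gives 10>7; P3→X gives 9>0]
(A,S,X): not NE [P1→B gives 9>6; P2→R gives 9>7; P3→Y gives 9>5]
(A,S,Y): not NE [P1→C gives 5>1; P2→R gives 5>2]
(A,S,Z): not NE [P1→C gives 9>5; P2→R gives 9>7; P3→Y gives 9>5]
(B,P,X): not NE [P1→A gives 7>5]
(B,P,Y): not NE [P1→A gives 11>3; P2→R gives 8>5; P3→X gives 9>6]
(B,P,Z): not NE [P1→C gives 8>7; P3→X gives 9>3]
(B,Q,X): not NE [P1→A gives 7>0; P2→P gives 8>0]
(B,Q,Y): not NE [P1→C gives 7>4; P2→R gives 8>1; P3→X gives 9>1]
(B,Q,Z): not NE [P1→A gives 9>1; P2→P gives 9>8; P3→X gives 9>1]
(B,R,X): not NE [P2→P gives 8>3]
(B,R,Y): not NE [P1→A gives 7>0; P3→X gives 9>4]
(B,R,Z): not NE [P1→C gives 10>8; P2→P gives 9>2; P3→X gives 9>0]
(B,S,X): not NE [P2→P gives 8>5]
(B,S,Y): not NE [P1→C gives 5>1; P2→R gives 8>3; P3→X gives 9>1]
(B,S,Z): not NE [P1→C gives 9>0; P2→P gives 9>2; P3→X gives 9>4]
(C,P,X): not NE [P1→A gives 7>3; P2→S gives 9>4; P3→Y gives 7>5]
(C,P,Y): not NE [P1→A gives 11>9]
(C,P,Z): not NE [P2→R gives 5>1; P3→Y gives 7>0]
(C,Q,X): not NE [P1→A gives 7>5; P2→S gives 9>1; P3→Z gives 9>1]
(C,Q,Y): not NE [P2→P gives 8>1; P3→Z gives 9>3]
(C,Q,Z): not NE [P1→A gives 9>4; P2→R gives 5>3]
(C,R,X): not NE [P1→B gives 4>3; P3→Z gives 9>8]
(C,R,Y): not NE [P1→A gives 7>1; P2→P gives 8>5; P3→Z gives 9>1]
(C,R,Z): NE
(C,S,X): not NE [P1→B gives 9>0; P3→Z gives 2>0]
(C,S,Y): not NE [P2→P gives 8>3; P3→Z gives 2>0]
(C,S,Z): not NE [P2→R gives 5>2]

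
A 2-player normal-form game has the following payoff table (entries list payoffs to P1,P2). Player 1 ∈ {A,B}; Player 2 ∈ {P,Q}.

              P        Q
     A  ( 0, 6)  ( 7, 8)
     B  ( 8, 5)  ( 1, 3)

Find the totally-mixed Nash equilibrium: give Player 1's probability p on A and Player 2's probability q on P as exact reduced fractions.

p=1/2, q=3/7

P1 indiff ⇒ q·0+(1-q)·7 = q·8+(1-q)·1 ⇒ q(-8) = (1-q)(-6) ⇒ q = 3/7
P2 indiff ⇒ p·6+(1-p)·5 = p·8+(1-p)·3 ⇒ p(-2) = (1-p)(-2) ⇒ p = 1/2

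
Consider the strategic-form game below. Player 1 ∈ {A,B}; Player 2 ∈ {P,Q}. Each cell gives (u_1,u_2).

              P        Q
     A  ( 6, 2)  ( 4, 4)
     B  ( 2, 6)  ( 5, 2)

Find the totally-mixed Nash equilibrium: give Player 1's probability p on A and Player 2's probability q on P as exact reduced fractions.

P1 mixes 2/3 on A; P2 mixes 1/5 on P

P1 indiff ⇒ q·6+(1-q)·4 = q·2+(1-q)·5 ⇒ q(4) = (1-q)(1) ⇒ q = 1/5
P2 indiff ⇒ p·2+(1-p)·6 = p·4+(1-p)·2 ⇒ p(-2) = (1-p)(-4) ⇒ p = 2/3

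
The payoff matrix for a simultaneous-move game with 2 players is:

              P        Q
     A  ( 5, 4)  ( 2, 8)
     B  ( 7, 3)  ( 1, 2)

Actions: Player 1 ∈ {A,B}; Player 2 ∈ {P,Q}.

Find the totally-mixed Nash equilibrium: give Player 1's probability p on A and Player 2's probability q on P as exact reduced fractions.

(p,q) = (1/5, 1/3)

P1 indiff ⇒ q·5+(1-q)·2 = q·7+(1-q)·1 ⇒ q(-2) = (1-q)(-1) ⇒ q = 1/3
P2 indiff ⇒ p·4+(1-p)·3 = p·8+(1-p)·2 ⇒ p(-4) = (1-p)(-1) ⇒ p = 1/5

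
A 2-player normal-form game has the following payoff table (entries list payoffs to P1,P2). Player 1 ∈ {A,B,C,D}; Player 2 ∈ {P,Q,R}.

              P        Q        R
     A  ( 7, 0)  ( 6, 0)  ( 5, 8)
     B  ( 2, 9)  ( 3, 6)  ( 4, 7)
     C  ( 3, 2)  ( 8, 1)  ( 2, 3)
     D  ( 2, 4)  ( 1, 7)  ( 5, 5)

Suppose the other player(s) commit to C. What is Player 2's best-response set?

P2 best: {R}

u_2(P vs C) = 2
u_2(Q vs C) = 1
u_2(R vs C) = 3
max payoff 3 at {R}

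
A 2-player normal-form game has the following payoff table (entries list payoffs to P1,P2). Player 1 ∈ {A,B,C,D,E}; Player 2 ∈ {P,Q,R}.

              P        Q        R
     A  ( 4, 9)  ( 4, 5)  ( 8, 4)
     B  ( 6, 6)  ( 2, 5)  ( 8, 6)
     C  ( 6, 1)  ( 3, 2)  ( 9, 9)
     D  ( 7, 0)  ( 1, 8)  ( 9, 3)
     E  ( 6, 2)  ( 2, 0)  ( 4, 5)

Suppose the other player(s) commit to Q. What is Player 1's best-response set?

BR_1 = {A}

u_1(A vs Q) = 4
u_1(B vs Q) = 2
u_1(C vs Q) = 3
u_1(D vs Q) = 1
u_1(E vs Q) = 2
max payoff 4 at {A}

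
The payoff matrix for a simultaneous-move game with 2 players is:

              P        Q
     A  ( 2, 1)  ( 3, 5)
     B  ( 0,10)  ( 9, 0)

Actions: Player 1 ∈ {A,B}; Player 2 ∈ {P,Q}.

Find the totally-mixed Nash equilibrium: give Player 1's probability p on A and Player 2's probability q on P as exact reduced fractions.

p=5/7, q=3/4

P1 indiff ⇒ q·2+(1-q)·3 = q·0+(1-q)·9 ⇒ q(2) = (1-q)(6) ⇒ q = 3/4
P2 indiff ⇒ p·1+(1-p)·10 = p·5+(1-p)·0 ⇒ p(-4) = (1-p)(-10) ⇒ p = 5/7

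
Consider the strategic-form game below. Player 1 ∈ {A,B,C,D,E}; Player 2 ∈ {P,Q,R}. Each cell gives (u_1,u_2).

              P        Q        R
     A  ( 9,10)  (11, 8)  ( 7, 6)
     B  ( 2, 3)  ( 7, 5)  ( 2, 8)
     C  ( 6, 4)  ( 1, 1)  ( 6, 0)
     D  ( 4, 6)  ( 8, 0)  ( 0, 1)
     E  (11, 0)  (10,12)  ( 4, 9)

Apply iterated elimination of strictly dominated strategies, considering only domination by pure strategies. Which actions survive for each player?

Survivors P1:{A,E} P2:{P,Q}

P1 drop B (A beats it: P:9>2 Q:11>7 R:7>2)
P1 drop C (A beats it: P:9>6 Q:11>1 R:7>6)
P1 drop D (A beats it: P:9>4 Q:11>8 R:7>0)
P2 drop R (Q beats it: A:8>6 E:12>9)
P1→{A,E} P2→{P,Q}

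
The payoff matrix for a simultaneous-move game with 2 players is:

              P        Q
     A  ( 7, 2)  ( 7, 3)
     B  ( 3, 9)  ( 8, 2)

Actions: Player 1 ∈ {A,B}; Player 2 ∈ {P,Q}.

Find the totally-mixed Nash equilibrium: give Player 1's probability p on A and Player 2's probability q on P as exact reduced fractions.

p=7/8, q=1/5

P1 indiff ⇒ q·7+(1-q)·7 = q·3+(1-q)·8 ⇒ q(4) = (1-q)(1) ⇒ q = 1/5
P2 indiff ⇒ p·2+(1-p)·9 = p·3+(1-p)·2 ⇒ p(-1) = (1-p)(-7) ⇒ p = 7/8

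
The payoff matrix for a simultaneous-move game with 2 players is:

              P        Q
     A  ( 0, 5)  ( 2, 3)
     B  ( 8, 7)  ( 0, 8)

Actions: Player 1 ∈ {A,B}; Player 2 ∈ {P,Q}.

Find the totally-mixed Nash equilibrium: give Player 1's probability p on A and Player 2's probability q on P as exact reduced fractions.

P1 indiff ⇒ q·0+(1-q)·2 = q·8+(1-q)·0 ⇒ q(-8) = (1-q)(-2) ⇒ q = 1/5
P2 indiff ⇒ p·5+(1-p)·7 = p·3+(1-p)·8 ⇒ p(2) = (1-p)(1) ⇒ p = 1/3

(p,q) = (1/3, 1/5)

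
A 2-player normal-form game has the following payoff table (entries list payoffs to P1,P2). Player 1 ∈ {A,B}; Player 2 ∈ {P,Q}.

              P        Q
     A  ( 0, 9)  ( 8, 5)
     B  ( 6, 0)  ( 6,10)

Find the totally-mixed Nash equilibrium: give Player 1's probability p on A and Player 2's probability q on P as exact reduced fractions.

P1 indiff ⇒ q·0+(1-q)·8 = q·6+(1-q)·6 ⇒ q(-6) = (1-q)(-2) ⇒ q = 1/4
P2 indiff ⇒ p·9+(1-p)·0 = p·5+(1-p)·10 ⇒ p(4) = (1-p)(10) ⇒ p = 5/7

p=5/7, q=1/4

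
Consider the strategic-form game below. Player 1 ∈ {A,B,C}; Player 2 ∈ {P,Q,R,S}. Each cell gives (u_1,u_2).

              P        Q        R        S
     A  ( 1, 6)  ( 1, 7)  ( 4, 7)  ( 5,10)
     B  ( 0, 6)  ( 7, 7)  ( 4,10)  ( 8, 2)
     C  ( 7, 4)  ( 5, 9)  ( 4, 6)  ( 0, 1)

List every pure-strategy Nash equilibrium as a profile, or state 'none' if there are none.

(A,P): not NE [P1→C gives 7>1; P2→S gives 10>6]
(A,Q): not NE [P1→B gives 7>1; P2→S gives 10>7]
(A,R): not NE [P2→S gives 10>7]
(A,S): not NE [P1→B gives 8>5]
(B,P): not NE [P1→C gives 7>0; P2→R gives 10>6]
(B,Q): not NE [P2→R gives 10>7]
(B,R): NE
(B,S): not NE [P2→R gives 10>2]
(C,P): not NE [P2→Q gives 9>4]
(C,Q): not NE [P1→B gives 7>5]
(C,R): not NE [P2→Q gives 9>6]
(C,S): not NE [P1→B gives 8>0; P2→Q gives 9>1]

NE set: (B,R)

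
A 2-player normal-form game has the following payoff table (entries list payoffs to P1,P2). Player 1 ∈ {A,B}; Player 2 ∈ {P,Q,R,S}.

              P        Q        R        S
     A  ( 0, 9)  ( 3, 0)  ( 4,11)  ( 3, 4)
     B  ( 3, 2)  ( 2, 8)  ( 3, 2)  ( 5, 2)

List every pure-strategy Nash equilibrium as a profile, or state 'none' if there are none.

NE set: (A,R)

(A,P): not NE [P1→B gives 3>0; P2→R gives 11>9]
(A,Q): not NE [P2→R gives 11>0]
(A,R): NE
(A,S): not NE [P1→B gives 5>3; P2→R gives 11>4]
(B,P): not NE [P2→Q gives 8>2]
(B,Q): not NE [P1→A gives 3>2]
(B,R): not NE [P1→A gives 4>3; P2→Q gives 8>2]
(B,S): not NE [P2→Q gives 8>2]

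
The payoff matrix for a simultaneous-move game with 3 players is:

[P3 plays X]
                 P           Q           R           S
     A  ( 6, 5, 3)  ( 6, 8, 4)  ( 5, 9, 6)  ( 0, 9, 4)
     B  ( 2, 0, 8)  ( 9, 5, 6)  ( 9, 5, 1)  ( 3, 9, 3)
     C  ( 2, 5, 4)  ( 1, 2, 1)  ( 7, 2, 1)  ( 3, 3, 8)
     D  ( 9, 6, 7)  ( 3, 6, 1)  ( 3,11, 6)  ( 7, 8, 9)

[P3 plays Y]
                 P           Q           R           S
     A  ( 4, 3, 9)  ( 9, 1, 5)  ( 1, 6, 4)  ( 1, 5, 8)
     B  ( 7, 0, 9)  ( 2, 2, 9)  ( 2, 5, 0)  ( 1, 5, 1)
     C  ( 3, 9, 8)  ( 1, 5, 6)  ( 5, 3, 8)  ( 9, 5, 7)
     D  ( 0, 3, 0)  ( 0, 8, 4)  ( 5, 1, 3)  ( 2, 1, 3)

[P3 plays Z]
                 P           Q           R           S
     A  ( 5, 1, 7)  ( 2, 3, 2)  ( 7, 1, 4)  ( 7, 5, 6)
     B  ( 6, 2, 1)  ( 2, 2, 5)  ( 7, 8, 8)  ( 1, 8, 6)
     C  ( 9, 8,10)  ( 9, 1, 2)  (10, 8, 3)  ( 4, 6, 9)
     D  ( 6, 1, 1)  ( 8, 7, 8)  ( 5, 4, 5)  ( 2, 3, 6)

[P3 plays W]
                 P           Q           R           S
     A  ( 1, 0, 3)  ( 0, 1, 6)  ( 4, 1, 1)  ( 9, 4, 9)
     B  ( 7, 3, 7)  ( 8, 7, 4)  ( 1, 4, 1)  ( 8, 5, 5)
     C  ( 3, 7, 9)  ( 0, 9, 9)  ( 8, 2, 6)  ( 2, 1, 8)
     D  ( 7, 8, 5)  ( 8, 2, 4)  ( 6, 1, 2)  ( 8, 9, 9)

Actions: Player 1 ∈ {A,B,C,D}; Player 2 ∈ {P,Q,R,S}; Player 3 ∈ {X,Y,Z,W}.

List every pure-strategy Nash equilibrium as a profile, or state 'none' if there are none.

NE set: (A,S,W), (C,P,Z)

(A,P,X): not NE [P1→D gives 9>6; P2→S gives 9>5; P3→Y gives 9>3]
(A,P,Y): not NE [P1→B gives 7>4; P2→R gives 6>3]
(A,P,Z): not NE [P1→C gives 9>5; P2→S gives 5>1; P3→Y gives 9>7]
(A,P,W): not NE [P1→D gives 7>1; P2→S gives 4>0; P3→Y gives 9>3]
(A,Q,X): not NE [P1→B gives 9>6; P2→S gives 9>8; P3→W gives 6>4]
(A,Q,Y): not NE [P2→R gives 6>1; P3→W gives 6>5]
(A,Q,Z): not NE [P1→C gives 9>2; P2→S gives 5>3; P3→W gives 6>2]
(A,Q,W): not NE [P1→D gives 8>0; P2→S gives 4>1]
(A,R,X): not NE [P1→B gives 9>5]
(A,R,Y): not NE [P1→D gives 5>1; P3→X gives 6>4]
(A,R,Z): not NE [P1→C gives 10>7; P2→S gives 5>1; P3→X gives 6>4]
(A,R,W): not NE [P1→C gives 8>4; P2→S gives 4>1; P3→X gives 6>1]
(A,S,X): not NE [P1→D gives 7>0; P3→W gives 9>4]
(A,S,Y): not NE [P1→C gives 9>1; P2→R gives 6>5; P3→W gives 9>8]
(A,S,Z): not NE [P3→W gives 9>6]
(A,S,W): NE
(B,P,X): not NE [P1→D gives 9>2; P2→S gives 9>0; P3→Y gives 9>8]
(B,P,Y): not NE [P2→S gives 5>0]
(B,P,Z): not NE [P1→C gives 9>6; P2→S gives 8>2; P3→Y gives 9>1]
(B,P,W): not NE [P2→Q gives 7>3; P3→Y gives 9>7]
(B,Q,X): not NE [P2→S gives 9>5; P3→Y gives 9>6]
(B,Q,Y): not NE [P1→A gives 9>2; P2→S gives 5>2]
(B,Q,Z): not NE [P1→C gives 9>2; P2→S gives 8>2; P3→Y gives 9>5]
(B,Q,W): not NE [P3→Y gives 9>4]
(B,R,X): not NE [P2→S gives 9>5; P3→Z gives 8>1]
(B,R,Y): not NE [P1→D gives 5>2; P3→Z gives 8>0]
(B,R,Z): not NE [P1→C gives 10>7]
(B,R,W): not NE [P1→C gives 8>1; P2→Q gives 7>4; P3→Z gives 8>1]
(B,S,X): not NE [P1→D gives 7>3; P3→Z gives 6>3]
(B,S,Y): not NE [P1→C gives 9>1; P3→Z gives 6>1]
(B,S,Z): not NE [P1→A gives 7>1]
(B,S,W): not NE [P1→A gives 9>8; P2→Q gives 7>5; P3→Z gives 6>5]
(C,P,X): not NE [P1→D gives 9>2; P3→Z gives 10>4]
(C,P,Y): not NE [P1→B gives 7>3; P3→Z gives 10>8]
(C,P,Z): NE
(C,P,W): not NE [P1→D gives 7>3; P2→Q gives 9>7; P3→Z gives 10>9]
(C,Q,X): not NE [P1→B gives 9>1; P2→P gives 5>2; P3→W gives 9>1]
(C,Q,Y): not NE [P1→A gives 9>1; P2→P gives 9>5; P3→W gives 9>6]
(C,Q,Z): not NE [P2→R gives 8>1; P3→W gives 9>2]
(C,Q,W): not NE [P1→D gives 8>0]
(C,R,X): not NE [P1→B gives 9>7; P2→P gives 5>2; P3→Y gives 8>1]
(C,R,Y): not NE [P2→P gives 9>3]
(C,R,Z): not NE [P3→Y gives 8>3]
(C,R,W): not NE [P2→Q gives 9>2; P3→Y gives 8>6]
(C,S,X): not NE [P1→D gives 7>3; P2→P gives 5>3; P3→Z gives 9>8]
(C,S,Y): not NE [P2→P gives 9>5; P3→Z gives 9>7]
(C,S,Z): not NE [P1→A gives 7>4; P2→R gives 8>6]
(C,S,W): not NE [P1→A gives 9>2; P2→Q gives 9>1; P3→Z gives 9>8]
(D,P,X): not NE [P2→R gives 11>6]
(D,P,Y): not NE [P1→B gives 7>0; P2→Q gives 8>3; P3→X gives 7>0]
(D,P,Z): not NE [P1→C gives 9>6; P2→Q gives 7>1; P3→X gives 7>1]
(D,P,W): not NE [P2→S gives 9>8; P3→X gives 7>5]
(D,Q,X): not NE [P1→B gives 9>3; P2→R gives 11>6; P3→Z gives 8>1]
(D,Q,Y): not NE [P1→A gives 9>0; P3→Z gives 8>4]
(D,Q,Z): not NE [P1→C gives 9>8]
(D,Q,W): not NE [P2→S gives 9>2; P3→Z gives 8>4]
(D,R,X): not NE [P1→B gives 9>3]
(D,R,Y): not NE [P2→Q gives 8>1; P3→X gives 6>3]
(D,R,Z): not NE [P1→C gives 10>5; P2→Q gives 7>4; P3→X gives 6>5]
(D,R,W): not NE [P1→C gives 8>6; P2→S gives 9>1; P3→X gives 6>2]
(D,S,X): not NE [P2→R gives 11>8]
(D,S,Y): not NE [P1→C gives 9>2; P2→Q gives 8>1; P3→W gives 9>3]
(D,S,Z): not NE [P1→A gives 7>2; P2→Q gives 7>3; P3→W gives 9>6]
(D,S,W): not NE [P1→A gives 9>8]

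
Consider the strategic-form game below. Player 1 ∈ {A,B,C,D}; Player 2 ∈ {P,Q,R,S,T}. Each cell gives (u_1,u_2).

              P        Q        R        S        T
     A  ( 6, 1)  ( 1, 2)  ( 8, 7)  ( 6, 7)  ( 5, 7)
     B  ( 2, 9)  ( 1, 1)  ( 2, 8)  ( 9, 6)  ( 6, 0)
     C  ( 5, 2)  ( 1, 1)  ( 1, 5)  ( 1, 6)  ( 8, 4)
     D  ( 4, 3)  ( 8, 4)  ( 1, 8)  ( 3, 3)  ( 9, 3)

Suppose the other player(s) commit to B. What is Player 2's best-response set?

u_2(P vs B) = 9
u_2(Q vs B) = 1
u_2(R vs B) = 8
u_2(S vs B) = 6
u_2(T vs B) = 0
max payoff 9 at {P}

BR_2 = {P}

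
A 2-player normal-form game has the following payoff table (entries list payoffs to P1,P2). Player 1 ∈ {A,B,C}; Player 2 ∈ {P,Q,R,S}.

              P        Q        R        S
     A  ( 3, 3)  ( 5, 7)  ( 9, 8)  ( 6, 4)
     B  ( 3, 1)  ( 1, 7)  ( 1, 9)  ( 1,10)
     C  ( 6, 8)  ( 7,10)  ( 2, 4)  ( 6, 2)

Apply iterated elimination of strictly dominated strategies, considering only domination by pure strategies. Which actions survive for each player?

P1 drop B (C beats it: P:6>3 Q:7>1 R:2>1 S:6>1)
P2 drop P (Q beats it: A:7>3 C:10>8)
P2 drop S (Q beats it: A:7>4 C:10>2)
P1→{A,C} P2→{Q,R}

Survivors P1:{A,C} P2:{Q,R}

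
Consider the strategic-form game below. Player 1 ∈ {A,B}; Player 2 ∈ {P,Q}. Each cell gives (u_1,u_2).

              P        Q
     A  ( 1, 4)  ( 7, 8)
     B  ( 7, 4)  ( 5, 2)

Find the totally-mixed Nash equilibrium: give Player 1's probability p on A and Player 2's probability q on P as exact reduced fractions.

p=1/3, q=1/4

P1 indiff ⇒ q·1+(1-q)·7 = q·7+(1-q)·5 ⇒ q(-6) = (1-q)(-2) ⇒ q = 1/4
P2 indiff ⇒ p·4+(1-p)·4 = p·8+(1-p)·2 ⇒ p(-4) = (1-p)(-2) ⇒ p = 1/3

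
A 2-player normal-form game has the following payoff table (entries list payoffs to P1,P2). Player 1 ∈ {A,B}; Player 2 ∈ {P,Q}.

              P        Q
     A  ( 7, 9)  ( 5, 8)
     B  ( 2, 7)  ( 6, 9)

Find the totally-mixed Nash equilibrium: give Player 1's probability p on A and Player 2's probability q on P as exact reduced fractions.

(p,q) = (2/3, 1/6)

P1 indiff ⇒ q·7+(1-q)·5 = q·2+(1-q)·6 ⇒ q(5) = (1-q)(1) ⇒ q = 1/6
P2 indiff ⇒ p·9+(1-p)·7 = p·8+(1-p)·9 ⇒ p(1) = (1-p)(2) ⇒ p = 2/3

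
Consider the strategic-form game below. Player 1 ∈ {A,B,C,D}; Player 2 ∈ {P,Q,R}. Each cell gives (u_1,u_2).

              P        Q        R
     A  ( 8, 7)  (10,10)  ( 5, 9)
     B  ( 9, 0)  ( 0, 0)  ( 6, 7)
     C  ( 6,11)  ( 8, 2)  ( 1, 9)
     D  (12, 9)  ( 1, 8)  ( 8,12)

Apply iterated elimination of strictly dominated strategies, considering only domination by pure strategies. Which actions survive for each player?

IESDS → P1:{A,D} P2:{Q,R}

P1 drop B (D beats it: P:12>9 Q:1>0 R:8>6)
P1 drop C (A beats it: P:8>6 Q:10>8 R:5>1)
P2 drop P (R beats it: A:9>7 D:12>9)
P1→{A,D} P2→{Q,R}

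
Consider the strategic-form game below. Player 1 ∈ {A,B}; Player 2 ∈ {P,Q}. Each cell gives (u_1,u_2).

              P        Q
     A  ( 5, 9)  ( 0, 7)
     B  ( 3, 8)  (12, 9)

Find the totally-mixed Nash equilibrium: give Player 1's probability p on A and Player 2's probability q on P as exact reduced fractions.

P1 mixes 1/3 on A; P2 mixes 6/7 on P

P1 indiff ⇒ q·5+(1-q)·0 = q·3+(1-q)·12 ⇒ q(2) = (1-q)(12) ⇒ q = 6/7
P2 indiff ⇒ p·9+(1-p)·8 = p·7+(1-p)·9 ⇒ p(2) = (1-p)(1) ⇒ p = 1/3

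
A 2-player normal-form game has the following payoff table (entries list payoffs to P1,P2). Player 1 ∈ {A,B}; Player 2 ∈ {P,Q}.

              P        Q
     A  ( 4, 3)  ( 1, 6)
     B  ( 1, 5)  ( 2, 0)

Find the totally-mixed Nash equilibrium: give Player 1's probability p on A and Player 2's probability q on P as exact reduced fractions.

P1 indiff ⇒ q·4+(1-q)·1 = q·1+(1-q)·2 ⇒ q(3) = (1-q)(1) ⇒ q = 1/4
P2 indiff ⇒ p·3+(1-p)·5 = p·6+(1-p)·0 ⇒ p(-3) = (1-p)(-5) ⇒ p = 5/8

P1 mixes 5/8 on A; P2 mixes 1/4 on P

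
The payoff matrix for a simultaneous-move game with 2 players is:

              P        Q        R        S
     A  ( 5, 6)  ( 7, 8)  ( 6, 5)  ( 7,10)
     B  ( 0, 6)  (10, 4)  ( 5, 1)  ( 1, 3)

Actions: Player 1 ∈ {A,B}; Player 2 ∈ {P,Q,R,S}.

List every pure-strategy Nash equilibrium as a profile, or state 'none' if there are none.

PSNE = {(A,S)}

(A,P): not NE [P2→S gives 10>6]
(A,Q): not NE [P1→B gives 10>7; P2→S gives 10>8]
(A,R): not NE [P2→S gives 10>5]
(A,S): NE
(B,P): not NE [P1→A gives 5>0]
(B,Q): not NE [P2→P gives 6>4]
(B,R): not NE [P1→A gives 6>5; P2→P gives 6>1]
(B,S): not NE [P1→A gives 7>1; P2→P gives 6>3]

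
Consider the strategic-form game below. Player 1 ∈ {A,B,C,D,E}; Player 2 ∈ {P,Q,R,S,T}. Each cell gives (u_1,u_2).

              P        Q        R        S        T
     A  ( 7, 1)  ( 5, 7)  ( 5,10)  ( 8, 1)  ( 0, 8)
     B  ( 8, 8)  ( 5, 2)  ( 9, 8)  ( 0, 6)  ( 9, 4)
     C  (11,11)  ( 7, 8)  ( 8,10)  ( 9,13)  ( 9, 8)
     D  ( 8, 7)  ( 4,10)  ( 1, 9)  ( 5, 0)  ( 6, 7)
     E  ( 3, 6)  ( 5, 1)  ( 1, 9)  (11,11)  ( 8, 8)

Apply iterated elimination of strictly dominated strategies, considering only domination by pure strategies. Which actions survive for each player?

Remaining: P1:{B,C,E} P2:{P,R,S}

P1 drop A (C beats it: P:11>7 Q:7>5 R:8>5 S:9>8 T:9>0)
P1 drop D (C beats it: P:11>8 Q:7>4 R:8>1 S:9>5 T:9>6)
P2 drop Q (P beats it: B:8>2 C:11>8 E:6>1)
P2 drop T (R beats it: B:8>4 C:10>8 E:9>8)
P1→{B,C,E} P2→{P,R,S}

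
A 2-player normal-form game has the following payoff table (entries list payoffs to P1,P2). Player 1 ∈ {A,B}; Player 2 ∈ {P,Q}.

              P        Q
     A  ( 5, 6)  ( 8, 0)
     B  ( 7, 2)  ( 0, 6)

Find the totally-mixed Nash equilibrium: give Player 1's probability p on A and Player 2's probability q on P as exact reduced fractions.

P1 indiff ⇒ q·5+(1-q)·8 = q·7+(1-q)·0 ⇒ q(-2) = (1-q)(-8) ⇒ q = 4/5
P2 indiff ⇒ p·6+(1-p)·2 = p·0+(1-p)·6 ⇒ p(6) = (1-p)(4) ⇒ p = 2/5

p=2/5, q=4/5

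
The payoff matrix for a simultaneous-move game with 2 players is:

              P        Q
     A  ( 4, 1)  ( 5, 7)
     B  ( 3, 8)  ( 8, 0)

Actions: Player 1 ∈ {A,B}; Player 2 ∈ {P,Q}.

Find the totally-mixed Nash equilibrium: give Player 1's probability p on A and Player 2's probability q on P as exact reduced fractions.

P1 indiff ⇒ q·4+(1-q)·5 = q·3+(1-q)·8 ⇒ q(1) = (1-q)(3) ⇒ q = 3/4
P2 indiff ⇒ p·1+(1-p)·8 = p·7+(1-p)·0 ⇒ p(-6) = (1-p)(-8) ⇒ p = 4/7

(p,q) = (4/7, 3/4)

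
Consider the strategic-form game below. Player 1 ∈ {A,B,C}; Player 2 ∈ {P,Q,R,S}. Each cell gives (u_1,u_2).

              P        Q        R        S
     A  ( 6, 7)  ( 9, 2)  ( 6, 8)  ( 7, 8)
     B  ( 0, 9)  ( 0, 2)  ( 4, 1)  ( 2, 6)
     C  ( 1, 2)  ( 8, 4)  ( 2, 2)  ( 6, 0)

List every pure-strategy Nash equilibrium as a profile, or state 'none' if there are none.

(A,P): not NE [P2→S gives 8>7]
(A,Q): not NE [P2→S gives 8>2]
(A,R): NE
(A,S): NE
(B,P): not NE [P1→A gives 6>0]
(B,Q): not NE [P1→A gives 9>0; P2→P gives 9>2]
(B,R): not NE [P1→A gives 6>4; P2→P gives 9>1]
(B,S): not NE [P1→A gives 7>2; P2→P gives 9>6]
(C,P): not NE [P1→A gives 6>1; P2→Q gives 4>2]
(C,Q): not NE [P1→A gives 9>8]
(C,R): not NE [P1→A gives 6>2; P2→Q gives 4>2]
(C,S): not NE [P1→A gives 7>6; P2→Q gives 4>0]

PSNE = {(A,R), (A,S)}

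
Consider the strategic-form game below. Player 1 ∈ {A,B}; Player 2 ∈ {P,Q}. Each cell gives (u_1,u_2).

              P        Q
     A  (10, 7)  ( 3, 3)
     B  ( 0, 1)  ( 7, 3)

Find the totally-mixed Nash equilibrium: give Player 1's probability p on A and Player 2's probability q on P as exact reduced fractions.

P1 indiff ⇒ q·10+(1-q)·3 = q·0+(1-q)·7 ⇒ q(10) = (1-q)(4) ⇒ q = 2/7
P2 indiff ⇒ p·7+(1-p)·1 = p·3+(1-p)·3 ⇒ p(4) = (1-p)(2) ⇒ p = 1/3

p=1/3, q=2/7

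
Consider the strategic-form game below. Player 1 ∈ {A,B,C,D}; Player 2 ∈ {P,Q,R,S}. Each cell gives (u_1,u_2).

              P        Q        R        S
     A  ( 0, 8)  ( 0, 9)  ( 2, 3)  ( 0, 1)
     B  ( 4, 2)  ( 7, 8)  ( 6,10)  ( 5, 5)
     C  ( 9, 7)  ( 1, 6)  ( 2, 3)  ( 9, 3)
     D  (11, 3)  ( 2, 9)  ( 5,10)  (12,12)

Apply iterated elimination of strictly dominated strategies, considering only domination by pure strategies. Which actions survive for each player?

Survivors P1:{B,D} P2:{R,S}

P1 drop A (B beats it: P:4>0 Q:7>0 R:6>2 S:5>0)
P1 drop C (D beats it: P:11>9 Q:2>1 R:5>2 S:12>9)
P2 drop P (Q beats it: B:8>2 D:9>3)
P2 drop Q (R beats it: B:10>8 D:10>9)
P1→{B,D} P2→{R,S}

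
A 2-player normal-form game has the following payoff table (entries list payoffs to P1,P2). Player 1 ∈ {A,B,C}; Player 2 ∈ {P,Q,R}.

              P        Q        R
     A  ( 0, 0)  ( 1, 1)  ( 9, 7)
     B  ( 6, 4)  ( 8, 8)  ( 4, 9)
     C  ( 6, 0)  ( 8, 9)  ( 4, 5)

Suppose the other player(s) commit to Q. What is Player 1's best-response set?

u_1(A vs Q) = 1
u_1(B vs Q) = 8
u_1(C vs Q) = 8
max payoff 8 at {B,C}

P1 best: {B,C}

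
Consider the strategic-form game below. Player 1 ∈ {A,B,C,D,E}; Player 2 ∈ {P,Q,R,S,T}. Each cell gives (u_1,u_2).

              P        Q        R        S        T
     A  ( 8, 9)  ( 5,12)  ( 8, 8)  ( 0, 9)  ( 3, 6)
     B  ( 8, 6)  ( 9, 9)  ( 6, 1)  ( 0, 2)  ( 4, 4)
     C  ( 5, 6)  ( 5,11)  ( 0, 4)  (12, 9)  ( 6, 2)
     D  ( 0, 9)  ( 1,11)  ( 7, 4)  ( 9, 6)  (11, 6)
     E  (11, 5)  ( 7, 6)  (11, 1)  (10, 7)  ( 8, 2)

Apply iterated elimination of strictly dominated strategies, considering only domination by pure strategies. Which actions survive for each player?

P1 drop A (E beats it: P:11>8 Q:7>5 R:11>8 S:10>0 T:8>3)
P2 drop P (Q beats it: B:9>6 C:11>6 D:11>9 E:6>5)
P2 drop R (Q beats it: B:9>1 C:11>4 D:11>4 E:6>1)
P2 drop T (Q beats it: B:9>4 C:11>2 D:11>6 E:6>2)
P1 drop D (C beats it: Q:5>1 S:12>9)
P1→{B,C,E} P2→{Q,S}

Remaining: P1:{B,C,E} P2:{Q,S}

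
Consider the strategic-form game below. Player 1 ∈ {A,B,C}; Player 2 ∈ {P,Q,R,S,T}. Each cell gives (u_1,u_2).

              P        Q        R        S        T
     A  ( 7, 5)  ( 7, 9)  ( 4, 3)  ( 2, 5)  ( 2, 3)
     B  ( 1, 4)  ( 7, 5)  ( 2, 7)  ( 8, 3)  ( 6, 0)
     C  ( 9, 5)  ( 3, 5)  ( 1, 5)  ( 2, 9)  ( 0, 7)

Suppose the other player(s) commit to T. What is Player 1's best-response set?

u_1(A vs T) = 2
u_1(B vs T) = 6
u_1(C vs T) = 0
max payoff 6 at {B}

P1 best: {B}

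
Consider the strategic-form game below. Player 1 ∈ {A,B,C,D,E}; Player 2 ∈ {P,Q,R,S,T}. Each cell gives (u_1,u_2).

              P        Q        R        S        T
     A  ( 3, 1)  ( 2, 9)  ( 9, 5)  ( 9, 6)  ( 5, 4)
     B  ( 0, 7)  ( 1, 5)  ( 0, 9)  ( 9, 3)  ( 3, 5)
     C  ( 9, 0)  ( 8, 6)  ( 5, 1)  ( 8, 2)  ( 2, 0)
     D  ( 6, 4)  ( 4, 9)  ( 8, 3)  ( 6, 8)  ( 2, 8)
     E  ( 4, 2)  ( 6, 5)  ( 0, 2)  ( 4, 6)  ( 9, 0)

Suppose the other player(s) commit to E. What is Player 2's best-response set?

u_2(P vs E) = 2
u_2(Q vs E) = 5
u_2(R vs E) = 2
u_2(S vs E) = 6
u_2(T vs E) = 0
max payoff 6 at {S}

P2 best: {S}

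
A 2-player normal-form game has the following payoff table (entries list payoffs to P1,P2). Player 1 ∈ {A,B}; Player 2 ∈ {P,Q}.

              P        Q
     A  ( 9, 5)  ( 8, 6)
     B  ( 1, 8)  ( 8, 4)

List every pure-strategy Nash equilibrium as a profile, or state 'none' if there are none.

PSNE = {(A,Q)}

(A,P): not NE [P2→Q gives 6>5]
(A,Q): NE
(B,P): not NE [P1→A gives 9>1]
(B,Q): not NE [P2→P gives 8>4]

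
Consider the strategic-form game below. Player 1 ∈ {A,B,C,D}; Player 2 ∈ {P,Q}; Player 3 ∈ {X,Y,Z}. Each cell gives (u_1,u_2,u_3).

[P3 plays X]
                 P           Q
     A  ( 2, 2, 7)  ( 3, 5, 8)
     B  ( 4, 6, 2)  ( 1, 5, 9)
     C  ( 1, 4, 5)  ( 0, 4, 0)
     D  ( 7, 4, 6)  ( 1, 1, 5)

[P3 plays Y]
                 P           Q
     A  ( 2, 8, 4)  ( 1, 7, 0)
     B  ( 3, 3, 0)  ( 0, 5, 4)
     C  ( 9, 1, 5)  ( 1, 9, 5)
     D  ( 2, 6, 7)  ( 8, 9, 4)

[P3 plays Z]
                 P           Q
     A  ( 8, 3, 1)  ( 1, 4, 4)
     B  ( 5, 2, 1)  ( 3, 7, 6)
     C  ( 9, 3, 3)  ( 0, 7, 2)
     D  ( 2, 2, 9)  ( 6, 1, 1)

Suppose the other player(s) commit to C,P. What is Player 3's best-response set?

u_3(X vs C,P) = 5
u_3(Y vs C,P) = 5
u_3(Z vs C,P) = 3
max payoff 5 at {X,Y}

BR_3 = {X,Y}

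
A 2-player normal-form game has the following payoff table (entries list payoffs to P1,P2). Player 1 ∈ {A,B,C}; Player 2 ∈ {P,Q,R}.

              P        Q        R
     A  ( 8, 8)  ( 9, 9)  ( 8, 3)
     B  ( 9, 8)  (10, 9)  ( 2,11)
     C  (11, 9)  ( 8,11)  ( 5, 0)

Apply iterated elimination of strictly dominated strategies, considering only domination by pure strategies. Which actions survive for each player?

Survivors P1:{A,B} P2:{Q,R}

P2 drop P (Q beats it: A:9>8 B:9>8 C:11>9)
P1 drop C (A beats it: Q:9>8 R:8>5)
P1→{A,B} P2→{Q,R}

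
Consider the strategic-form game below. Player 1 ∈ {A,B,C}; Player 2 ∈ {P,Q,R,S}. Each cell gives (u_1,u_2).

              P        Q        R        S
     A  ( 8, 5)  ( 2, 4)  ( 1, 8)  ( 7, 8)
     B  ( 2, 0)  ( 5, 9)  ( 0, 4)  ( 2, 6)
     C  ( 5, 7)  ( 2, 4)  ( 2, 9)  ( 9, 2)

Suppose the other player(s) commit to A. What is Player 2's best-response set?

u_2(P vs A) = 5
u_2(Q vs A) = 4
u_2(R vs A) = 8
u_2(S vs A) = 8
max payoff 8 at {R,S}

P2 best: {R,S}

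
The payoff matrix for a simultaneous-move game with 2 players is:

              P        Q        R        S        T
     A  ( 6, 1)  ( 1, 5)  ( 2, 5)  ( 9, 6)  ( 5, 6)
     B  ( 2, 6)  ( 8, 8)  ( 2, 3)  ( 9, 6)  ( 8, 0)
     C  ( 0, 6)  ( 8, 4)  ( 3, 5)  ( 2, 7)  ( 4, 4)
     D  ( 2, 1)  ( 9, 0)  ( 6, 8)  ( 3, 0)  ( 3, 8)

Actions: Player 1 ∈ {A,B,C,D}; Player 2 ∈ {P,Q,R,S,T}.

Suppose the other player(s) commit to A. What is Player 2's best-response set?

BR_2 = {S,T}

u_2(P vs A) = 1
u_2(Q vs A) = 5
u_2(R vs A) = 5
u_2(S vs A) = 6
u_2(T vs A) = 6
max payoff 6 at {S,T}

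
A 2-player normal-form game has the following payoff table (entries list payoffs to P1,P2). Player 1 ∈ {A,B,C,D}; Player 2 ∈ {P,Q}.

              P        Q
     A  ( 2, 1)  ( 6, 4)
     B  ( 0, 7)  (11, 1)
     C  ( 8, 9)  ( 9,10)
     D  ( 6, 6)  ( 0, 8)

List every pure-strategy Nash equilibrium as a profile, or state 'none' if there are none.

No pure NE.

(A,P): not NE [P1→C gives 8>2; P2→Q gives 4>1]
(A,Q): not NE [P1→B gives 11>6]
(B,P): not NE [P1→C gives 8>0]
(B,Q): not NE [P2→P gives 7>1]
(C,P): not NE [P2→Q gives 10>9]
(C,Q): not NE [P1→B gives 11>9]
(D,P): not NE [P1→C gives 8>6; P2→Q gives 8>6]
(D,Q): not NE [P1→B gives 11>0]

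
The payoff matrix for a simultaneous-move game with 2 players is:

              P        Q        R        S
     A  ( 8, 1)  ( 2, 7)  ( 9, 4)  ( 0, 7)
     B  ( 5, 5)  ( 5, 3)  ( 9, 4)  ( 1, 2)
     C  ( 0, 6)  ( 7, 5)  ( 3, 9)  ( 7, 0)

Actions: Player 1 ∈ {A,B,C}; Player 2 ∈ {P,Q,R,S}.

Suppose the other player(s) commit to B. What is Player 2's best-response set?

u_2(P vs B) = 5
u_2(Q vs B) = 3
u_2(R vs B) = 4
u_2(S vs B) = 2
max payoff 5 at {P}

P2 best: {P}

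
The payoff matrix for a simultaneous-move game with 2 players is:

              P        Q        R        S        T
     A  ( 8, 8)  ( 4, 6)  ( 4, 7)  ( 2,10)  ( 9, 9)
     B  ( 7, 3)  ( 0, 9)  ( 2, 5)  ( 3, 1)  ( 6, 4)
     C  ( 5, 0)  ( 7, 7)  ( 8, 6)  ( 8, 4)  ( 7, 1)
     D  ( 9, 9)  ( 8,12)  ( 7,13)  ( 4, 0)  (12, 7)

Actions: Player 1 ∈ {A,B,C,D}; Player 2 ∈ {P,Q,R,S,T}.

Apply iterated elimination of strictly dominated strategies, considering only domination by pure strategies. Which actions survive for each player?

P1 drop A (D beats it: P:9>8 Q:8>4 R:7>4 S:4>2 T:12>9)
P1 drop B (D beats it: P:9>7 Q:8>0 R:7>2 S:4>3 T:12>6)
P2 drop P (Q beats it: C:7>0 D:12>9)
P2 drop S (Q beats it: C:7>4 D:12>0)
P2 drop T (Q beats it: C:7>1 D:12>7)
P1→{C,D} P2→{Q,R}

Remaining: P1:{C,D} P2:{Q,R}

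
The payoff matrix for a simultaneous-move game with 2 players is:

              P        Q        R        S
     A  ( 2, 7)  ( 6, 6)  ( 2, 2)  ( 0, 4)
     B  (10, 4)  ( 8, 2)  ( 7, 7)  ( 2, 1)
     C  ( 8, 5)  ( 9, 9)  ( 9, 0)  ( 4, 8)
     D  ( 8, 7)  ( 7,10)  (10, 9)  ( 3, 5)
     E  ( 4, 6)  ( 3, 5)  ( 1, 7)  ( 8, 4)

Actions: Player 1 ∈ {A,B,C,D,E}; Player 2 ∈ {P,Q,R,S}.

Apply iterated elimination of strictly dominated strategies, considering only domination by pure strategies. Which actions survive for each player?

Survivors P1:{B,C,D} P2:{P,Q,R}

P1 drop A (B beats it: P:10>2 Q:8>6 R:7>2 S:2>0)
P2 drop S (Q beats it: B:2>1 C:9>8 D:10>5 E:5>4)
P1 drop E (B beats it: P:10>4 Q:8>3 R:7>1)
P1→{B,C,D} P2→{P,Q,R}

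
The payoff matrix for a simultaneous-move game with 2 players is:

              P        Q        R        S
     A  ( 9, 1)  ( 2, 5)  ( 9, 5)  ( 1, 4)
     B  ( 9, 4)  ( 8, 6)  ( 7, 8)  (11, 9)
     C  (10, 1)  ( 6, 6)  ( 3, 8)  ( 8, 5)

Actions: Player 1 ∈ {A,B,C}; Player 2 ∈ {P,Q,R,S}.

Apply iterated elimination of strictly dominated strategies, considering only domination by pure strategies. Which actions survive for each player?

Survivors P1:{A,B} P2:{Q,R,S}

P2 drop P (Q beats it: A:5>1 B:6>4 C:6>1)
P1 drop C (B beats it: Q:8>6 R:7>3 S:11>8)
P1→{A,B} P2→{Q,R,S}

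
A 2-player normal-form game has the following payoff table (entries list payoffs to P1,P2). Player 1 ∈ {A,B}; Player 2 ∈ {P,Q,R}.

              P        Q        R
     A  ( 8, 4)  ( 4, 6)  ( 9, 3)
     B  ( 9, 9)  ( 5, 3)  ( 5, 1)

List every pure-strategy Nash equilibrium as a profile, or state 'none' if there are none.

Nash profiles: (B,P)

(A,P): not NE [P1→B gives 9>8; P2→Q gives 6>4]
(A,Q): not NE [P1→B gives 5>4]
(A,R): not NE [P2→Q gives 6>3]
(B,P): NE
(B,Q): not NE [P2→P gives 9>3]
(B,R): not NE [P1→A gives 9>5; P2→P gives 9>1]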